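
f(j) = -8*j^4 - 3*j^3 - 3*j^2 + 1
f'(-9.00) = 22653.00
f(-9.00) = -50543.00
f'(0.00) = 0.00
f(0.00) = 1.00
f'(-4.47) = 2705.06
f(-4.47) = -2984.89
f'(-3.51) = 1293.97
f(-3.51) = -1120.51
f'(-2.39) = 399.79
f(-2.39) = -236.21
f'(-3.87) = 1743.17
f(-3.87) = -1664.51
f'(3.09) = -1048.59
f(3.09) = -845.48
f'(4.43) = -2985.23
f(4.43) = -3399.78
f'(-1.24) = 54.61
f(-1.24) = -16.81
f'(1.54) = -147.46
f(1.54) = -62.07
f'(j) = -32*j^3 - 9*j^2 - 6*j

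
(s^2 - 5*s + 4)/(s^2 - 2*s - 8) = (s - 1)/(s + 2)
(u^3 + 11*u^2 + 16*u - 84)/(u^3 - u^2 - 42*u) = (u^2 + 5*u - 14)/(u*(u - 7))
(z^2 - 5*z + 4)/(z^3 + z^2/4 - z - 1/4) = 4*(z - 4)/(4*z^2 + 5*z + 1)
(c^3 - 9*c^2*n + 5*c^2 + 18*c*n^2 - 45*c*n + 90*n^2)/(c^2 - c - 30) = (c^2 - 9*c*n + 18*n^2)/(c - 6)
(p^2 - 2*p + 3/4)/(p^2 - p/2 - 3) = (-4*p^2 + 8*p - 3)/(2*(-2*p^2 + p + 6))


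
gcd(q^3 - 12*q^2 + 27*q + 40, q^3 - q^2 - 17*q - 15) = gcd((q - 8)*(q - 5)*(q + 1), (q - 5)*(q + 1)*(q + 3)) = q^2 - 4*q - 5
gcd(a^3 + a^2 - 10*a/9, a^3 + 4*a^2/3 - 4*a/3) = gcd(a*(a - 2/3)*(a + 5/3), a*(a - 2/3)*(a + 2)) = a^2 - 2*a/3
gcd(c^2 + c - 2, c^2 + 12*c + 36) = 1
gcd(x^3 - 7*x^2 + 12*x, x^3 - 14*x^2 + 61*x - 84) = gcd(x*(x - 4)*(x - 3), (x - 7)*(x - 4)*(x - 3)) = x^2 - 7*x + 12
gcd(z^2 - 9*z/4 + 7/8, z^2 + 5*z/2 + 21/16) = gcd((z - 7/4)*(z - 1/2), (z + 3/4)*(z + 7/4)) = 1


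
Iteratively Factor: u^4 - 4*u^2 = (u - 2)*(u^3 + 2*u^2) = (u - 2)*(u + 2)*(u^2) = u*(u - 2)*(u + 2)*(u)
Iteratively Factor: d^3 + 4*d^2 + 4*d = (d)*(d^2 + 4*d + 4) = d*(d + 2)*(d + 2)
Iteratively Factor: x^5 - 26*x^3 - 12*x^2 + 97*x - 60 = (x + 3)*(x^4 - 3*x^3 - 17*x^2 + 39*x - 20) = (x - 5)*(x + 3)*(x^3 + 2*x^2 - 7*x + 4) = (x - 5)*(x - 1)*(x + 3)*(x^2 + 3*x - 4) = (x - 5)*(x - 1)*(x + 3)*(x + 4)*(x - 1)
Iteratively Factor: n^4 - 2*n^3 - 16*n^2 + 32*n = (n - 4)*(n^3 + 2*n^2 - 8*n) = (n - 4)*(n + 4)*(n^2 - 2*n) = (n - 4)*(n - 2)*(n + 4)*(n)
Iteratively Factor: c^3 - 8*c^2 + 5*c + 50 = (c - 5)*(c^2 - 3*c - 10) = (c - 5)^2*(c + 2)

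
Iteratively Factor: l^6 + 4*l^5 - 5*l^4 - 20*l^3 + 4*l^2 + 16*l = (l)*(l^5 + 4*l^4 - 5*l^3 - 20*l^2 + 4*l + 16) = l*(l + 1)*(l^4 + 3*l^3 - 8*l^2 - 12*l + 16) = l*(l + 1)*(l + 2)*(l^3 + l^2 - 10*l + 8) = l*(l + 1)*(l + 2)*(l + 4)*(l^2 - 3*l + 2) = l*(l - 1)*(l + 1)*(l + 2)*(l + 4)*(l - 2)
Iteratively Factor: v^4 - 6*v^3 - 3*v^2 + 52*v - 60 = (v - 2)*(v^3 - 4*v^2 - 11*v + 30) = (v - 5)*(v - 2)*(v^2 + v - 6) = (v - 5)*(v - 2)^2*(v + 3)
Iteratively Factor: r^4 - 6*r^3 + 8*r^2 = (r)*(r^3 - 6*r^2 + 8*r) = r^2*(r^2 - 6*r + 8) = r^2*(r - 2)*(r - 4)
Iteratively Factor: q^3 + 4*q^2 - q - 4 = (q - 1)*(q^2 + 5*q + 4) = (q - 1)*(q + 1)*(q + 4)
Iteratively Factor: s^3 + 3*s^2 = (s + 3)*(s^2) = s*(s + 3)*(s)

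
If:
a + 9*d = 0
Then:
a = -9*d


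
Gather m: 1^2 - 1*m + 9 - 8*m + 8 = 18 - 9*m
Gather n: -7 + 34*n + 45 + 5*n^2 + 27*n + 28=5*n^2 + 61*n + 66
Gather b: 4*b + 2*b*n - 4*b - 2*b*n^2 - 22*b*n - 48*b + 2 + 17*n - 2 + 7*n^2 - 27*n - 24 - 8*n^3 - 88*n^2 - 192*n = b*(-2*n^2 - 20*n - 48) - 8*n^3 - 81*n^2 - 202*n - 24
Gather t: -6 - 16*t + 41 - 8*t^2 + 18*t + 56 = -8*t^2 + 2*t + 91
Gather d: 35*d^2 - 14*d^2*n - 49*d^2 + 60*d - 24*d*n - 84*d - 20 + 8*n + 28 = d^2*(-14*n - 14) + d*(-24*n - 24) + 8*n + 8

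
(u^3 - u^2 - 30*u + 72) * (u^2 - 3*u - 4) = u^5 - 4*u^4 - 31*u^3 + 166*u^2 - 96*u - 288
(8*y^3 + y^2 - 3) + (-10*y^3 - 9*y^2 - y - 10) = -2*y^3 - 8*y^2 - y - 13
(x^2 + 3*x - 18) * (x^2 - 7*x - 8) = x^4 - 4*x^3 - 47*x^2 + 102*x + 144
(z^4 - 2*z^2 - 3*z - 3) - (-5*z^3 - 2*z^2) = z^4 + 5*z^3 - 3*z - 3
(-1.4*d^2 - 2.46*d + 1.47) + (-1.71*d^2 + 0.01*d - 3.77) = -3.11*d^2 - 2.45*d - 2.3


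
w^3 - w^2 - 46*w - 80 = (w - 8)*(w + 2)*(w + 5)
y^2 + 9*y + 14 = (y + 2)*(y + 7)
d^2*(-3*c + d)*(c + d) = -3*c^2*d^2 - 2*c*d^3 + d^4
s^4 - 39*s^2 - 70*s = s*(s - 7)*(s + 2)*(s + 5)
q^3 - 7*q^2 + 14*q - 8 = (q - 4)*(q - 2)*(q - 1)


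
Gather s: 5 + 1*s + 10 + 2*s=3*s + 15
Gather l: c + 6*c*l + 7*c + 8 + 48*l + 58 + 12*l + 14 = 8*c + l*(6*c + 60) + 80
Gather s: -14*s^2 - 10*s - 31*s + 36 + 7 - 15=-14*s^2 - 41*s + 28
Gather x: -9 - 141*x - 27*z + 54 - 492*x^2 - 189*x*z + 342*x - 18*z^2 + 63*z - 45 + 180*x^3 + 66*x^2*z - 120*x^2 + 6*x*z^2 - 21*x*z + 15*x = 180*x^3 + x^2*(66*z - 612) + x*(6*z^2 - 210*z + 216) - 18*z^2 + 36*z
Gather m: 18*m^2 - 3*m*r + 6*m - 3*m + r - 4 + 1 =18*m^2 + m*(3 - 3*r) + r - 3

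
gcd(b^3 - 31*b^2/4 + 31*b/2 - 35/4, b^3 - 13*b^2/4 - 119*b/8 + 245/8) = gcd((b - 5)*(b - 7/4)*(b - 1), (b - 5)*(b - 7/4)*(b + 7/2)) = b^2 - 27*b/4 + 35/4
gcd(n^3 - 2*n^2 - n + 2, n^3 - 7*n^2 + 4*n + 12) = n^2 - n - 2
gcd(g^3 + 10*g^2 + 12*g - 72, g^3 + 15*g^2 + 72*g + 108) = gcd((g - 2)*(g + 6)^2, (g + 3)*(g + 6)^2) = g^2 + 12*g + 36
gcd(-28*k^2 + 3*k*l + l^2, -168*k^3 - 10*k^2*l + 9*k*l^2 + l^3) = 28*k^2 - 3*k*l - l^2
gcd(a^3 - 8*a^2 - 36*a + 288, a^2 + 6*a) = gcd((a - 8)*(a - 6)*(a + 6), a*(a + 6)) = a + 6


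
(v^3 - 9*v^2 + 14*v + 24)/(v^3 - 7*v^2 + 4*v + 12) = (v - 4)/(v - 2)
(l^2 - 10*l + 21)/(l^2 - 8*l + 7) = (l - 3)/(l - 1)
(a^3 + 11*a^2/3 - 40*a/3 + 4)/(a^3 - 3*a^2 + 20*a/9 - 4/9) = 3*(a + 6)/(3*a - 2)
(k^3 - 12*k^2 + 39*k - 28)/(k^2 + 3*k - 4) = (k^2 - 11*k + 28)/(k + 4)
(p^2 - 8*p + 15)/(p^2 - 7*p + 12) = (p - 5)/(p - 4)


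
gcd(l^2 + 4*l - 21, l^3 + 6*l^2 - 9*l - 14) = l + 7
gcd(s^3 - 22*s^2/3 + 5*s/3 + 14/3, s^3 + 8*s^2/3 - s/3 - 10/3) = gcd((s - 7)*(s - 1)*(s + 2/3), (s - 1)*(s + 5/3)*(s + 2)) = s - 1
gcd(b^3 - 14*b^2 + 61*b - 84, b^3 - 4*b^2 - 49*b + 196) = b^2 - 11*b + 28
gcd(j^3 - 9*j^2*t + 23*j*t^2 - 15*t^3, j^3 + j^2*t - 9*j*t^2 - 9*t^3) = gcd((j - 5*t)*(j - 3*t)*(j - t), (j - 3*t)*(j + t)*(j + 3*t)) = -j + 3*t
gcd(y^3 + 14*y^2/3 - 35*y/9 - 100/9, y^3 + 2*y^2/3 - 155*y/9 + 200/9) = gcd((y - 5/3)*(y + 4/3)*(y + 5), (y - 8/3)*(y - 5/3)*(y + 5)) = y^2 + 10*y/3 - 25/3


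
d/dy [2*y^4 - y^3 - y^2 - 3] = y*(8*y^2 - 3*y - 2)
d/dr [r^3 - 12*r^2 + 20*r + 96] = 3*r^2 - 24*r + 20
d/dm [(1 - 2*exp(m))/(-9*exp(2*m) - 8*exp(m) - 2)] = (-18*exp(2*m) + 18*exp(m) + 12)*exp(m)/(81*exp(4*m) + 144*exp(3*m) + 100*exp(2*m) + 32*exp(m) + 4)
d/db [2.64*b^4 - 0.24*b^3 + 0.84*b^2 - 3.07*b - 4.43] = 10.56*b^3 - 0.72*b^2 + 1.68*b - 3.07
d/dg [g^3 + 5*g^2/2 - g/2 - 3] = 3*g^2 + 5*g - 1/2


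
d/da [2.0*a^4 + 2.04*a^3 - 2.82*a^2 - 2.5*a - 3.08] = 8.0*a^3 + 6.12*a^2 - 5.64*a - 2.5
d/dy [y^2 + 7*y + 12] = 2*y + 7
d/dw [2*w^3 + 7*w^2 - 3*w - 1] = 6*w^2 + 14*w - 3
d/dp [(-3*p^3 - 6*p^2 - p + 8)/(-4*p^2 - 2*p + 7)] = (12*p^4 + 12*p^3 - 55*p^2 - 20*p + 9)/(16*p^4 + 16*p^3 - 52*p^2 - 28*p + 49)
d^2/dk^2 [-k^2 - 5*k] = -2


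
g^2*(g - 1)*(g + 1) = g^4 - g^2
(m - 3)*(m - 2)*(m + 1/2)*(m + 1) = m^4 - 7*m^3/2 - m^2 + 13*m/2 + 3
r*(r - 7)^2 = r^3 - 14*r^2 + 49*r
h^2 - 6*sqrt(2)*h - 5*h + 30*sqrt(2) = (h - 5)*(h - 6*sqrt(2))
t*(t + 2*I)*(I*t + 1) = I*t^3 - t^2 + 2*I*t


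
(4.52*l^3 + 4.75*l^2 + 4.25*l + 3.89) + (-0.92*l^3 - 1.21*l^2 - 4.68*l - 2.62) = 3.6*l^3 + 3.54*l^2 - 0.43*l + 1.27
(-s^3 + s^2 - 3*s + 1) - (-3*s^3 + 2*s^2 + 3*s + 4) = 2*s^3 - s^2 - 6*s - 3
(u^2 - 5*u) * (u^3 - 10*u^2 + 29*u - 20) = u^5 - 15*u^4 + 79*u^3 - 165*u^2 + 100*u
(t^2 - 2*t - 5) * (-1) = -t^2 + 2*t + 5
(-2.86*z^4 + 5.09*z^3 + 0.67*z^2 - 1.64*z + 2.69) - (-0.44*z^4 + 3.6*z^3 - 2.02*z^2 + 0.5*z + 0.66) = -2.42*z^4 + 1.49*z^3 + 2.69*z^2 - 2.14*z + 2.03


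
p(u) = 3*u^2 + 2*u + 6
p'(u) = 6*u + 2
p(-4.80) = 65.52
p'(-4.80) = -26.80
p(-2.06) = 14.61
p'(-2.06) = -10.36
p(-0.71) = 6.09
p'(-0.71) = -2.26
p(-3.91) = 44.04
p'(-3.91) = -21.46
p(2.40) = 28.08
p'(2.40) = 16.40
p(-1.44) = 9.34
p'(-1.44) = -6.64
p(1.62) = 17.11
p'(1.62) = 11.72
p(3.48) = 49.29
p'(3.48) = 22.88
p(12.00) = 462.00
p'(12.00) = 74.00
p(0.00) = 6.00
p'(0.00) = 2.00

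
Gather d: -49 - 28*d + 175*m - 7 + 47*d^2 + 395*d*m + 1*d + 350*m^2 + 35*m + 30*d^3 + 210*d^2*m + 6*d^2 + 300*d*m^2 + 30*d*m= 30*d^3 + d^2*(210*m + 53) + d*(300*m^2 + 425*m - 27) + 350*m^2 + 210*m - 56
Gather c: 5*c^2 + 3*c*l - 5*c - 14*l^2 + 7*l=5*c^2 + c*(3*l - 5) - 14*l^2 + 7*l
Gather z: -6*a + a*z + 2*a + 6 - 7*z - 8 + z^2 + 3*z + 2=-4*a + z^2 + z*(a - 4)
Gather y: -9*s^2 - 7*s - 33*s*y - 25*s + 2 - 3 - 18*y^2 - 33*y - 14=-9*s^2 - 32*s - 18*y^2 + y*(-33*s - 33) - 15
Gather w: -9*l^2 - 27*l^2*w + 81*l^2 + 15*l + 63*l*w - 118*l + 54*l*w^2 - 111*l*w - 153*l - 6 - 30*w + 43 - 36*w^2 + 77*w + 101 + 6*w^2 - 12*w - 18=72*l^2 - 256*l + w^2*(54*l - 30) + w*(-27*l^2 - 48*l + 35) + 120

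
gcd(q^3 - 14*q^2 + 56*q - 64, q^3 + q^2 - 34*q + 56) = q^2 - 6*q + 8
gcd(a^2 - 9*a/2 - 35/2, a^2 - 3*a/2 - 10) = a + 5/2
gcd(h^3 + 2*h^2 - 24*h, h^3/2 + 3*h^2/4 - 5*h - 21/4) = 1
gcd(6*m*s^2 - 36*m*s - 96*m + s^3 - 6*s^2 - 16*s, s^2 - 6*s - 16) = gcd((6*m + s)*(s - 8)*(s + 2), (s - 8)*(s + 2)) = s^2 - 6*s - 16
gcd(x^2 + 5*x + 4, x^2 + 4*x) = x + 4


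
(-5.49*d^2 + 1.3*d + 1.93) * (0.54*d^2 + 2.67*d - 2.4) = -2.9646*d^4 - 13.9563*d^3 + 17.6892*d^2 + 2.0331*d - 4.632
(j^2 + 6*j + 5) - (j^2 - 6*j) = 12*j + 5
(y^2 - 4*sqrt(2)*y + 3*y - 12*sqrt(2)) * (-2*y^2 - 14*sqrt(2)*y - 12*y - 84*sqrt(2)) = -2*y^4 - 18*y^3 - 6*sqrt(2)*y^3 - 54*sqrt(2)*y^2 + 76*y^2 - 108*sqrt(2)*y + 1008*y + 2016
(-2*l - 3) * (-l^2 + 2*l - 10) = 2*l^3 - l^2 + 14*l + 30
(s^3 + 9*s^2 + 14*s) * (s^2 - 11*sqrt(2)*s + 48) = s^5 - 11*sqrt(2)*s^4 + 9*s^4 - 99*sqrt(2)*s^3 + 62*s^3 - 154*sqrt(2)*s^2 + 432*s^2 + 672*s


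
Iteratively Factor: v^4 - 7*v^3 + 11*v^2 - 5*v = (v)*(v^3 - 7*v^2 + 11*v - 5) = v*(v - 1)*(v^2 - 6*v + 5) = v*(v - 5)*(v - 1)*(v - 1)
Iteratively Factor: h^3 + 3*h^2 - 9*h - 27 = (h + 3)*(h^2 - 9) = (h - 3)*(h + 3)*(h + 3)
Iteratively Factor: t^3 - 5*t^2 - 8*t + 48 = (t - 4)*(t^2 - t - 12) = (t - 4)*(t + 3)*(t - 4)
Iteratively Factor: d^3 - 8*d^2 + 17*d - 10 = (d - 2)*(d^2 - 6*d + 5) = (d - 5)*(d - 2)*(d - 1)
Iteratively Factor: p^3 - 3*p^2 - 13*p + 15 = (p - 5)*(p^2 + 2*p - 3) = (p - 5)*(p - 1)*(p + 3)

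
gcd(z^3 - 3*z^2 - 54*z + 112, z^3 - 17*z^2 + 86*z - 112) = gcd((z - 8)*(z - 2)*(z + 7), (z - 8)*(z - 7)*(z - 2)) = z^2 - 10*z + 16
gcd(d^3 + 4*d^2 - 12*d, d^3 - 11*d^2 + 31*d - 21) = 1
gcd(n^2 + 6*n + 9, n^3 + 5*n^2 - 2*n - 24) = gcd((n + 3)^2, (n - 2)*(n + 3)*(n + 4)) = n + 3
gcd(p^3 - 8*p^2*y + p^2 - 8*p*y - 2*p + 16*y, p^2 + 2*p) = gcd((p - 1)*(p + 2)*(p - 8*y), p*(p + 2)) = p + 2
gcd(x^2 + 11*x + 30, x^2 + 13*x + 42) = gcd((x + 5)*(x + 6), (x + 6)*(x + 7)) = x + 6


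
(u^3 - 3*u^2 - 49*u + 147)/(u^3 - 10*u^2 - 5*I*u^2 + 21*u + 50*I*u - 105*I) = (u + 7)/(u - 5*I)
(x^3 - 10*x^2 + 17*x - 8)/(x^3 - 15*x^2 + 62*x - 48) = (x - 1)/(x - 6)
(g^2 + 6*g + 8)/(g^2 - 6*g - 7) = (g^2 + 6*g + 8)/(g^2 - 6*g - 7)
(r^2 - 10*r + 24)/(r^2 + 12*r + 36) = (r^2 - 10*r + 24)/(r^2 + 12*r + 36)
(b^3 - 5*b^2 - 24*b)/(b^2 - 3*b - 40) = b*(b + 3)/(b + 5)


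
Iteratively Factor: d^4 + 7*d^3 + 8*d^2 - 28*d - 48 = (d + 4)*(d^3 + 3*d^2 - 4*d - 12) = (d + 2)*(d + 4)*(d^2 + d - 6) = (d + 2)*(d + 3)*(d + 4)*(d - 2)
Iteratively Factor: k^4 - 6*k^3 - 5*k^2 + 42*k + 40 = (k + 1)*(k^3 - 7*k^2 + 2*k + 40) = (k + 1)*(k + 2)*(k^2 - 9*k + 20) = (k - 5)*(k + 1)*(k + 2)*(k - 4)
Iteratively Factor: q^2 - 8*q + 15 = (q - 3)*(q - 5)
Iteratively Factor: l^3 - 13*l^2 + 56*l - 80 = (l - 4)*(l^2 - 9*l + 20) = (l - 5)*(l - 4)*(l - 4)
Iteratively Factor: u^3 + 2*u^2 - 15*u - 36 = (u + 3)*(u^2 - u - 12) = (u - 4)*(u + 3)*(u + 3)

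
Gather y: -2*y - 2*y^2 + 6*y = -2*y^2 + 4*y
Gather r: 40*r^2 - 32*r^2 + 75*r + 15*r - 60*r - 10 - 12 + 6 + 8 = 8*r^2 + 30*r - 8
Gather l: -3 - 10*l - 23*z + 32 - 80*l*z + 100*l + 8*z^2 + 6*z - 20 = l*(90 - 80*z) + 8*z^2 - 17*z + 9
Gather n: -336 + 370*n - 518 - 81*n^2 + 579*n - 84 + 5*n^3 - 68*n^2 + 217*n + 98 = 5*n^3 - 149*n^2 + 1166*n - 840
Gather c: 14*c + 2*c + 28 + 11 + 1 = 16*c + 40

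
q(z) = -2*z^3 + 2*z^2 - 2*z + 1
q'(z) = -6*z^2 + 4*z - 2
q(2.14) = -13.72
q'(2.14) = -20.92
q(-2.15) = 34.42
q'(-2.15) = -38.34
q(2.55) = -24.26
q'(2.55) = -30.82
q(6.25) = -421.66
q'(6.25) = -211.38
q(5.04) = -214.32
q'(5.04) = -134.25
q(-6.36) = 609.14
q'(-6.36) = -270.14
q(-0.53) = 2.92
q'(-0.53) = -5.81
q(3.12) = -46.51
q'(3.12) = -47.93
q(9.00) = -1313.00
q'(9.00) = -452.00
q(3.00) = -41.00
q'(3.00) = -44.00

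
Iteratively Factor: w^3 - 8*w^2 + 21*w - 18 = (w - 2)*(w^2 - 6*w + 9) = (w - 3)*(w - 2)*(w - 3)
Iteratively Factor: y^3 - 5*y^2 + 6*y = (y - 2)*(y^2 - 3*y) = y*(y - 2)*(y - 3)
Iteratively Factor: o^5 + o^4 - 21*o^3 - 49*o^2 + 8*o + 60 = (o - 5)*(o^4 + 6*o^3 + 9*o^2 - 4*o - 12) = (o - 5)*(o - 1)*(o^3 + 7*o^2 + 16*o + 12) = (o - 5)*(o - 1)*(o + 2)*(o^2 + 5*o + 6) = (o - 5)*(o - 1)*(o + 2)*(o + 3)*(o + 2)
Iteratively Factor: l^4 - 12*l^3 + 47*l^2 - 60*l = (l - 4)*(l^3 - 8*l^2 + 15*l) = l*(l - 4)*(l^2 - 8*l + 15) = l*(l - 4)*(l - 3)*(l - 5)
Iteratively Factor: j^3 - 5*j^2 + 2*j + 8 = (j - 4)*(j^2 - j - 2) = (j - 4)*(j + 1)*(j - 2)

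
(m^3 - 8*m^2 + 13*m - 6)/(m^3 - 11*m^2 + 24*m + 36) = (m^2 - 2*m + 1)/(m^2 - 5*m - 6)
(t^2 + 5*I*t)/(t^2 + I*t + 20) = t/(t - 4*I)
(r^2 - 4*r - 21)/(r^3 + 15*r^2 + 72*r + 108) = (r - 7)/(r^2 + 12*r + 36)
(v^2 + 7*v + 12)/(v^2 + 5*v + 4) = (v + 3)/(v + 1)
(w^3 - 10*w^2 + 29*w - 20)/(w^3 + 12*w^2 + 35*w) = (w^3 - 10*w^2 + 29*w - 20)/(w*(w^2 + 12*w + 35))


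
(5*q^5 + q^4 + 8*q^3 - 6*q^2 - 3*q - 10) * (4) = 20*q^5 + 4*q^4 + 32*q^3 - 24*q^2 - 12*q - 40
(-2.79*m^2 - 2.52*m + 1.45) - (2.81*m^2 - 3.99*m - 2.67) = -5.6*m^2 + 1.47*m + 4.12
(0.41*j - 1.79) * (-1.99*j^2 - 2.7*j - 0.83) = -0.8159*j^3 + 2.4551*j^2 + 4.4927*j + 1.4857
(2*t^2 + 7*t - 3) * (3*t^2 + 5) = 6*t^4 + 21*t^3 + t^2 + 35*t - 15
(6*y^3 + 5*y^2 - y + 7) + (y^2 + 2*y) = 6*y^3 + 6*y^2 + y + 7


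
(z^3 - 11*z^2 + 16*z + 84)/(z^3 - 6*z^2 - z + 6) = (z^2 - 5*z - 14)/(z^2 - 1)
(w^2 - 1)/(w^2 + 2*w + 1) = (w - 1)/(w + 1)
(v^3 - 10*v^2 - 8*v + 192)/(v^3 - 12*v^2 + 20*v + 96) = (v + 4)/(v + 2)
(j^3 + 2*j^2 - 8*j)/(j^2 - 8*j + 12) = j*(j + 4)/(j - 6)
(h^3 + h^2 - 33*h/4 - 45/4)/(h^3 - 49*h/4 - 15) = (h - 3)/(h - 4)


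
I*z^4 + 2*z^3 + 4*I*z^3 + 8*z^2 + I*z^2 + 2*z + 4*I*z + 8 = (z + 4)*(z - 2*I)*(z + I)*(I*z + 1)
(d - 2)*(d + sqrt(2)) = d^2 - 2*d + sqrt(2)*d - 2*sqrt(2)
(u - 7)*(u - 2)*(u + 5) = u^3 - 4*u^2 - 31*u + 70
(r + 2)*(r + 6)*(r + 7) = r^3 + 15*r^2 + 68*r + 84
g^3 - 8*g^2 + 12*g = g*(g - 6)*(g - 2)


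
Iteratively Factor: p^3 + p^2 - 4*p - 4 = (p - 2)*(p^2 + 3*p + 2) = (p - 2)*(p + 2)*(p + 1)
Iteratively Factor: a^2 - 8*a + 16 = (a - 4)*(a - 4)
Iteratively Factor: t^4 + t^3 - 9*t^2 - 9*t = (t + 1)*(t^3 - 9*t) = (t - 3)*(t + 1)*(t^2 + 3*t) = t*(t - 3)*(t + 1)*(t + 3)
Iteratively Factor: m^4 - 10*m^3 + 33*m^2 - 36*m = (m)*(m^3 - 10*m^2 + 33*m - 36) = m*(m - 4)*(m^2 - 6*m + 9) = m*(m - 4)*(m - 3)*(m - 3)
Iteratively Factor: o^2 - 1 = (o - 1)*(o + 1)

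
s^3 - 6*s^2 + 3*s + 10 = (s - 5)*(s - 2)*(s + 1)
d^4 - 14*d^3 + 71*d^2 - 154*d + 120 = (d - 5)*(d - 4)*(d - 3)*(d - 2)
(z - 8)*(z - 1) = z^2 - 9*z + 8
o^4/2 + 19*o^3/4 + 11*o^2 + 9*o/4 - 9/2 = (o/2 + 1/2)*(o - 1/2)*(o + 3)*(o + 6)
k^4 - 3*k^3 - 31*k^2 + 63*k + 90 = (k - 6)*(k - 3)*(k + 1)*(k + 5)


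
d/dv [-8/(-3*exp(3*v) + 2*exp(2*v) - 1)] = (32 - 72*exp(v))*exp(2*v)/(3*exp(3*v) - 2*exp(2*v) + 1)^2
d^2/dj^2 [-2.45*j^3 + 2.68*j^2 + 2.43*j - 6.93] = 5.36 - 14.7*j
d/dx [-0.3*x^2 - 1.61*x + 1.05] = -0.6*x - 1.61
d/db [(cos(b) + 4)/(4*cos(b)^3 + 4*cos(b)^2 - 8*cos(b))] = (19*cos(b) + 13*cos(2*b) + cos(3*b) - 3)*sin(b)/(8*(cos(b)^2 + cos(b) - 2)^2*cos(b)^2)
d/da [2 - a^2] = -2*a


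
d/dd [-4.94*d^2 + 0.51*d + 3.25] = 0.51 - 9.88*d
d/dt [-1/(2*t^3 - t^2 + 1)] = 2*t*(3*t - 1)/(2*t^3 - t^2 + 1)^2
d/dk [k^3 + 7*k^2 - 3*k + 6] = 3*k^2 + 14*k - 3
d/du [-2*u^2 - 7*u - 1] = -4*u - 7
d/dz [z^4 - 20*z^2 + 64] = 4*z*(z^2 - 10)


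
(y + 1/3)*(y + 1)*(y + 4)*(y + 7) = y^4 + 37*y^3/3 + 43*y^2 + 41*y + 28/3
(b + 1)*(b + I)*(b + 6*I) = b^3 + b^2 + 7*I*b^2 - 6*b + 7*I*b - 6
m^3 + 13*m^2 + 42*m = m*(m + 6)*(m + 7)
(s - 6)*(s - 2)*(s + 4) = s^3 - 4*s^2 - 20*s + 48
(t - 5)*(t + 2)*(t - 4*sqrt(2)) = t^3 - 4*sqrt(2)*t^2 - 3*t^2 - 10*t + 12*sqrt(2)*t + 40*sqrt(2)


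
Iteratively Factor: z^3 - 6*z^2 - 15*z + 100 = (z - 5)*(z^2 - z - 20) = (z - 5)*(z + 4)*(z - 5)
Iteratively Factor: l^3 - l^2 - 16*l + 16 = (l - 4)*(l^2 + 3*l - 4) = (l - 4)*(l + 4)*(l - 1)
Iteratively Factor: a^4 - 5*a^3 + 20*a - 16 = (a - 4)*(a^3 - a^2 - 4*a + 4) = (a - 4)*(a - 2)*(a^2 + a - 2) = (a - 4)*(a - 2)*(a + 2)*(a - 1)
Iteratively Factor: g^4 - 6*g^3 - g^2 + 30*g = (g - 3)*(g^3 - 3*g^2 - 10*g) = (g - 5)*(g - 3)*(g^2 + 2*g) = g*(g - 5)*(g - 3)*(g + 2)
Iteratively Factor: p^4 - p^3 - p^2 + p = (p - 1)*(p^3 - p) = (p - 1)*(p + 1)*(p^2 - p) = p*(p - 1)*(p + 1)*(p - 1)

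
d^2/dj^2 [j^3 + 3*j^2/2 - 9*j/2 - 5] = 6*j + 3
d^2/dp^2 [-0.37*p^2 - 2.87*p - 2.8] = -0.740000000000000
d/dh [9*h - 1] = 9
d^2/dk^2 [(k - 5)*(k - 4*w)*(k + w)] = 6*k - 6*w - 10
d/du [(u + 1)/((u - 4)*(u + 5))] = (-u^2 - 2*u - 21)/(u^4 + 2*u^3 - 39*u^2 - 40*u + 400)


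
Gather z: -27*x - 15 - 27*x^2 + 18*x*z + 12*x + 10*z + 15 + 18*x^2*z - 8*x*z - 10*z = -27*x^2 - 15*x + z*(18*x^2 + 10*x)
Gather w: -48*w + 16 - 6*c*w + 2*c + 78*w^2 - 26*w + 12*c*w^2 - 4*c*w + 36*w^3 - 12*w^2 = 2*c + 36*w^3 + w^2*(12*c + 66) + w*(-10*c - 74) + 16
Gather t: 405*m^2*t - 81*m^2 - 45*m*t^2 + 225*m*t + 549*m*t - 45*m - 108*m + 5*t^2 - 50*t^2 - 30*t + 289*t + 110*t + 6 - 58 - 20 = -81*m^2 - 153*m + t^2*(-45*m - 45) + t*(405*m^2 + 774*m + 369) - 72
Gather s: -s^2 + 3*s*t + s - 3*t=-s^2 + s*(3*t + 1) - 3*t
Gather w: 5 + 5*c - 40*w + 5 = 5*c - 40*w + 10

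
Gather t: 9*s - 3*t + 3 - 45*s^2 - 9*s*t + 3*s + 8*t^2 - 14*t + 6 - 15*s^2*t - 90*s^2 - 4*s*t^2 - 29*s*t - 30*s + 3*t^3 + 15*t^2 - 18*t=-135*s^2 - 18*s + 3*t^3 + t^2*(23 - 4*s) + t*(-15*s^2 - 38*s - 35) + 9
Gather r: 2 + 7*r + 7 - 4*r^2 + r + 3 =-4*r^2 + 8*r + 12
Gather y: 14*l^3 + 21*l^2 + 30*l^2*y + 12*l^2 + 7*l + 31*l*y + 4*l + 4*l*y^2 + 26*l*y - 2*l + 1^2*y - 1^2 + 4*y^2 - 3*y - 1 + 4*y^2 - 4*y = 14*l^3 + 33*l^2 + 9*l + y^2*(4*l + 8) + y*(30*l^2 + 57*l - 6) - 2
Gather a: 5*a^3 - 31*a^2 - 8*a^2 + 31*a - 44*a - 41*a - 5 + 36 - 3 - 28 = 5*a^3 - 39*a^2 - 54*a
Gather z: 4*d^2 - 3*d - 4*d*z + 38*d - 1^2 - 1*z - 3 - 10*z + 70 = 4*d^2 + 35*d + z*(-4*d - 11) + 66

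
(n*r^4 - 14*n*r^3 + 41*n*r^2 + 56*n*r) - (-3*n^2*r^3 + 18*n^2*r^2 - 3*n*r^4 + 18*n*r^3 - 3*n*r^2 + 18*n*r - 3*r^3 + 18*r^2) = 3*n^2*r^3 - 18*n^2*r^2 + 4*n*r^4 - 32*n*r^3 + 44*n*r^2 + 38*n*r + 3*r^3 - 18*r^2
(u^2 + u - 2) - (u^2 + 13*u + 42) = -12*u - 44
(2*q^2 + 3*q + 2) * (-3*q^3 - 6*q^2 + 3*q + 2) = -6*q^5 - 21*q^4 - 18*q^3 + q^2 + 12*q + 4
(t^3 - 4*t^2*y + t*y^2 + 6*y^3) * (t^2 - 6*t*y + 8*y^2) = t^5 - 10*t^4*y + 33*t^3*y^2 - 32*t^2*y^3 - 28*t*y^4 + 48*y^5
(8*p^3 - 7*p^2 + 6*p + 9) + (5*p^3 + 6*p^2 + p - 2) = 13*p^3 - p^2 + 7*p + 7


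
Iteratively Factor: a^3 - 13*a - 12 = (a - 4)*(a^2 + 4*a + 3) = (a - 4)*(a + 1)*(a + 3)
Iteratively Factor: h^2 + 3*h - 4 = (h + 4)*(h - 1)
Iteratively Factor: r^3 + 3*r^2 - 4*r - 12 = (r + 3)*(r^2 - 4) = (r + 2)*(r + 3)*(r - 2)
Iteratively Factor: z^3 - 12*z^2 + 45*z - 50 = (z - 2)*(z^2 - 10*z + 25) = (z - 5)*(z - 2)*(z - 5)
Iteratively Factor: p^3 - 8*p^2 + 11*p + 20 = (p - 4)*(p^2 - 4*p - 5) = (p - 5)*(p - 4)*(p + 1)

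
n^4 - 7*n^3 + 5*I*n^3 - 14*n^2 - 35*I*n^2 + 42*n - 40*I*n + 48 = (n - 8)*(n + 1)*(n + 2*I)*(n + 3*I)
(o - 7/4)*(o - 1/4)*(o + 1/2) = o^3 - 3*o^2/2 - 9*o/16 + 7/32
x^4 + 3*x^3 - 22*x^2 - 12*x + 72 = (x - 3)*(x - 2)*(x + 2)*(x + 6)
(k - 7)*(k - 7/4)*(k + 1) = k^3 - 31*k^2/4 + 7*k/2 + 49/4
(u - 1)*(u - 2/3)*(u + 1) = u^3 - 2*u^2/3 - u + 2/3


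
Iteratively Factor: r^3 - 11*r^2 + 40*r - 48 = (r - 4)*(r^2 - 7*r + 12) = (r - 4)^2*(r - 3)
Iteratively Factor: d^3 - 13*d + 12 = (d + 4)*(d^2 - 4*d + 3) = (d - 1)*(d + 4)*(d - 3)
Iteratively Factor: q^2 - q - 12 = (q + 3)*(q - 4)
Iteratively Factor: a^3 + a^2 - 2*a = (a - 1)*(a^2 + 2*a) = a*(a - 1)*(a + 2)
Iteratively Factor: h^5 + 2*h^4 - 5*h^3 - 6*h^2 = (h)*(h^4 + 2*h^3 - 5*h^2 - 6*h) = h^2*(h^3 + 2*h^2 - 5*h - 6) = h^2*(h + 1)*(h^2 + h - 6) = h^2*(h - 2)*(h + 1)*(h + 3)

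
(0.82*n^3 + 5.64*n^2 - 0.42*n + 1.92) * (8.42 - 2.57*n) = -2.1074*n^4 - 7.5904*n^3 + 48.5682*n^2 - 8.4708*n + 16.1664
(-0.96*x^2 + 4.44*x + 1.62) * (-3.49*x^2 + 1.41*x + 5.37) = 3.3504*x^4 - 16.8492*x^3 - 4.5486*x^2 + 26.127*x + 8.6994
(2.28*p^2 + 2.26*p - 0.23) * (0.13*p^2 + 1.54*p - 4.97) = 0.2964*p^4 + 3.805*p^3 - 7.8811*p^2 - 11.5864*p + 1.1431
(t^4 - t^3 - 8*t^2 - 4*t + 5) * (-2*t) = -2*t^5 + 2*t^4 + 16*t^3 + 8*t^2 - 10*t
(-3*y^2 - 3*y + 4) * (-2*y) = 6*y^3 + 6*y^2 - 8*y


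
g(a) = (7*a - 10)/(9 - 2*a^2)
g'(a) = 4*a*(7*a - 10)/(9 - 2*a^2)^2 + 7/(9 - 2*a^2)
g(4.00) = -0.78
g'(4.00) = 0.24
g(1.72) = 0.66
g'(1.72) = 3.75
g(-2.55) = 6.95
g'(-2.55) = 15.96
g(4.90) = -0.62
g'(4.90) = 0.13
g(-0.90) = -2.21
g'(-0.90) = 2.03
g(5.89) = -0.52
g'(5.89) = 0.09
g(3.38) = -0.99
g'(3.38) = 0.46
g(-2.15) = 102.24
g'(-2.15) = 3560.43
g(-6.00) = 0.83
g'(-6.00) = 0.20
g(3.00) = -1.22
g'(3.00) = 0.85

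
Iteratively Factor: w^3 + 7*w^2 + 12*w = (w + 3)*(w^2 + 4*w) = (w + 3)*(w + 4)*(w)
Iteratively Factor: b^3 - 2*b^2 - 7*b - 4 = (b - 4)*(b^2 + 2*b + 1) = (b - 4)*(b + 1)*(b + 1)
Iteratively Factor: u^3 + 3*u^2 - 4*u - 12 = (u - 2)*(u^2 + 5*u + 6) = (u - 2)*(u + 3)*(u + 2)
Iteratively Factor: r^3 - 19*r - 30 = (r - 5)*(r^2 + 5*r + 6) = (r - 5)*(r + 2)*(r + 3)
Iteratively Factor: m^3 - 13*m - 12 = (m + 3)*(m^2 - 3*m - 4) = (m - 4)*(m + 3)*(m + 1)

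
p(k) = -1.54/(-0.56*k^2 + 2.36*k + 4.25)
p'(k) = -1.54*(1.12*k - 2.36)/(-0.56*k^2 + 2.36*k + 4.25)^2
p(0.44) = -0.30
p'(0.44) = 0.11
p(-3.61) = 0.13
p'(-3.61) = 0.07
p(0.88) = -0.26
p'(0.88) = 0.06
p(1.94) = -0.23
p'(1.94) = 0.01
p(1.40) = -0.24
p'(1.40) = 0.03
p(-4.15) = 0.10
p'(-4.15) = 0.05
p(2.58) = -0.23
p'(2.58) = -0.02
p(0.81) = -0.27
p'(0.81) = 0.07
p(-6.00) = 0.05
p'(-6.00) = 0.02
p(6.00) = 0.88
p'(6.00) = -2.19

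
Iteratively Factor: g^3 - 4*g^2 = (g - 4)*(g^2) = g*(g - 4)*(g)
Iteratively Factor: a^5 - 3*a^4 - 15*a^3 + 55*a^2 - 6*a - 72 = (a - 3)*(a^4 - 15*a^2 + 10*a + 24) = (a - 3)*(a - 2)*(a^3 + 2*a^2 - 11*a - 12) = (a - 3)*(a - 2)*(a + 4)*(a^2 - 2*a - 3) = (a - 3)^2*(a - 2)*(a + 4)*(a + 1)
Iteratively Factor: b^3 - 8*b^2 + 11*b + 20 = (b - 5)*(b^2 - 3*b - 4) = (b - 5)*(b + 1)*(b - 4)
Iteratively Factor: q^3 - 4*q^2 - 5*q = (q - 5)*(q^2 + q) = q*(q - 5)*(q + 1)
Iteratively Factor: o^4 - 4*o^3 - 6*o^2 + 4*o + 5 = (o - 5)*(o^3 + o^2 - o - 1) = (o - 5)*(o - 1)*(o^2 + 2*o + 1) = (o - 5)*(o - 1)*(o + 1)*(o + 1)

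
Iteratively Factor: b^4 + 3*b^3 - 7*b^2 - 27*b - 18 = (b + 2)*(b^3 + b^2 - 9*b - 9) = (b + 1)*(b + 2)*(b^2 - 9) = (b - 3)*(b + 1)*(b + 2)*(b + 3)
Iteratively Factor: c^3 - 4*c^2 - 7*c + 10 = (c - 5)*(c^2 + c - 2) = (c - 5)*(c - 1)*(c + 2)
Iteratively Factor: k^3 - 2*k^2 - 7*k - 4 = (k + 1)*(k^2 - 3*k - 4) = (k - 4)*(k + 1)*(k + 1)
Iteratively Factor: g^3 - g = (g + 1)*(g^2 - g) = g*(g + 1)*(g - 1)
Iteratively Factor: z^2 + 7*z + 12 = (z + 4)*(z + 3)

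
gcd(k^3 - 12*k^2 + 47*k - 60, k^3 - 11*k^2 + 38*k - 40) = k^2 - 9*k + 20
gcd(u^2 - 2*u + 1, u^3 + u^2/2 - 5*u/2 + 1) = u - 1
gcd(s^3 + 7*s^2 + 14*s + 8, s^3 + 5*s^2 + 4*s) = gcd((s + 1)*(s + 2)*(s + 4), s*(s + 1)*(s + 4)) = s^2 + 5*s + 4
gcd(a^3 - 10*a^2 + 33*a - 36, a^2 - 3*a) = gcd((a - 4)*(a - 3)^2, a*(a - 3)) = a - 3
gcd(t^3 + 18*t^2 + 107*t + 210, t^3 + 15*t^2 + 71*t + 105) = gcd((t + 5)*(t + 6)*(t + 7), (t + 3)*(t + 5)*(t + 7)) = t^2 + 12*t + 35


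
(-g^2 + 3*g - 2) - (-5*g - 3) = -g^2 + 8*g + 1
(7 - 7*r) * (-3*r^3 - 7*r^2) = 21*r^4 + 28*r^3 - 49*r^2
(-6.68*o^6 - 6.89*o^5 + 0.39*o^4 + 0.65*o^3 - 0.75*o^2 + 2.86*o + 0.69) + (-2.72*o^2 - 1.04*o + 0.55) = -6.68*o^6 - 6.89*o^5 + 0.39*o^4 + 0.65*o^3 - 3.47*o^2 + 1.82*o + 1.24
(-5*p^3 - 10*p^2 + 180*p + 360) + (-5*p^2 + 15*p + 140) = -5*p^3 - 15*p^2 + 195*p + 500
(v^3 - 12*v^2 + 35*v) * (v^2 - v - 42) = v^5 - 13*v^4 + 5*v^3 + 469*v^2 - 1470*v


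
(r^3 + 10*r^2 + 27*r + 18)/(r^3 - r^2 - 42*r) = (r^2 + 4*r + 3)/(r*(r - 7))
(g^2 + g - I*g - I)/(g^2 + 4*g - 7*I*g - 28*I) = (g^2 + g*(1 - I) - I)/(g^2 + g*(4 - 7*I) - 28*I)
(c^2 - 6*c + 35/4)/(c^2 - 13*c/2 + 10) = (c - 7/2)/(c - 4)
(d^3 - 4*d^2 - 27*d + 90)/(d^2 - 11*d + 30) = (d^2 + 2*d - 15)/(d - 5)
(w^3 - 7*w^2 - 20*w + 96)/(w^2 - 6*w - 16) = (w^2 + w - 12)/(w + 2)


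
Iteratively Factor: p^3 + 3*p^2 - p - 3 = (p + 1)*(p^2 + 2*p - 3) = (p - 1)*(p + 1)*(p + 3)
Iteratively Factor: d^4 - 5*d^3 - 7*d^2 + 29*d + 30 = (d - 5)*(d^3 - 7*d - 6) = (d - 5)*(d - 3)*(d^2 + 3*d + 2) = (d - 5)*(d - 3)*(d + 2)*(d + 1)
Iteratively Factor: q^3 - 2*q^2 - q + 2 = (q - 1)*(q^2 - q - 2) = (q - 2)*(q - 1)*(q + 1)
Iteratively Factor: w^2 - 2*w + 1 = (w - 1)*(w - 1)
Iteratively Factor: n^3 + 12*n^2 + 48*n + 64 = (n + 4)*(n^2 + 8*n + 16) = (n + 4)^2*(n + 4)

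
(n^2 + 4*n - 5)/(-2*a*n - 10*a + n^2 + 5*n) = (1 - n)/(2*a - n)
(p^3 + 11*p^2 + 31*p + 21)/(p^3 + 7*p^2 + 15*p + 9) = (p + 7)/(p + 3)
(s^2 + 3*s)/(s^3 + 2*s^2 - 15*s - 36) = s/(s^2 - s - 12)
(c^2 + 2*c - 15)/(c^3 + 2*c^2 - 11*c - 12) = (c + 5)/(c^2 + 5*c + 4)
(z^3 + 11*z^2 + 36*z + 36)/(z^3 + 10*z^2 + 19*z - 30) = (z^2 + 5*z + 6)/(z^2 + 4*z - 5)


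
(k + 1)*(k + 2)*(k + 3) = k^3 + 6*k^2 + 11*k + 6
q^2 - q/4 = q*(q - 1/4)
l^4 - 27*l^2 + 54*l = l*(l - 3)^2*(l + 6)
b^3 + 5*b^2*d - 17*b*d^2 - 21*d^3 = (b - 3*d)*(b + d)*(b + 7*d)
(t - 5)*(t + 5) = t^2 - 25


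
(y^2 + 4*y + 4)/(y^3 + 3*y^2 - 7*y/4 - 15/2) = 4*(y + 2)/(4*y^2 + 4*y - 15)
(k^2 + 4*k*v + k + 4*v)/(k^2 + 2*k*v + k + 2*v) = (k + 4*v)/(k + 2*v)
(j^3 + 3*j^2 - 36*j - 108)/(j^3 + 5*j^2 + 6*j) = (j^2 - 36)/(j*(j + 2))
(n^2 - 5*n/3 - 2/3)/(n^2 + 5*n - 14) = (n + 1/3)/(n + 7)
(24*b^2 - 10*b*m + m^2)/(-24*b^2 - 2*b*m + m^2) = (-4*b + m)/(4*b + m)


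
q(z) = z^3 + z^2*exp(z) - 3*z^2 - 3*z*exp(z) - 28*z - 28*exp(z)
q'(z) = z^2*exp(z) + 3*z^2 - z*exp(z) - 6*z - 31*exp(z) - 28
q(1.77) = -230.58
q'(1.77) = -203.22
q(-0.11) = -21.73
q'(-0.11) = -54.97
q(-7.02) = -297.19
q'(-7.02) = 161.98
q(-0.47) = -4.09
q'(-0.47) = -43.46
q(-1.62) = 29.18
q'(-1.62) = -15.70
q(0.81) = -91.05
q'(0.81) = -100.92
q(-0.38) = -8.12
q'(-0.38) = -46.13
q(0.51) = -63.67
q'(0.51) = -82.32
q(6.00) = -4094.29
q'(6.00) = -359.43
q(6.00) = -4094.29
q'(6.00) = -359.43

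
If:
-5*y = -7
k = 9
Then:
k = 9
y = 7/5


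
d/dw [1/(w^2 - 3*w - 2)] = (3 - 2*w)/(-w^2 + 3*w + 2)^2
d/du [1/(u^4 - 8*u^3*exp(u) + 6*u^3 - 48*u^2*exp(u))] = 2*(4*u^2*exp(u) - 2*u^2 + 36*u*exp(u) - 9*u + 48*exp(u))/(u^3*(u^2 - 8*u*exp(u) + 6*u - 48*exp(u))^2)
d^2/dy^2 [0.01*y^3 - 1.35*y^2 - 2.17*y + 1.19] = 0.06*y - 2.7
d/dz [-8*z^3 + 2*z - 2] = 2 - 24*z^2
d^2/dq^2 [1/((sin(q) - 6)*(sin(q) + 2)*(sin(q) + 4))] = (-9*sin(q)^6 + 68*sin(q)^4 - 432*sin(q)^3 - 952*sin(q)^2 + 1632*sin(q) + 1568)/((sin(q) - 6)^3*(sin(q) + 2)^3*(sin(q) + 4)^3)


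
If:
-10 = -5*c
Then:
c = 2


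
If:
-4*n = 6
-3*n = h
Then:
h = 9/2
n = -3/2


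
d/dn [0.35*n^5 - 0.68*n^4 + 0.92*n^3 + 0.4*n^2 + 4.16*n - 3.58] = 1.75*n^4 - 2.72*n^3 + 2.76*n^2 + 0.8*n + 4.16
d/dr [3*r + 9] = 3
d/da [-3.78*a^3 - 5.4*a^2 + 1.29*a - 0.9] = -11.34*a^2 - 10.8*a + 1.29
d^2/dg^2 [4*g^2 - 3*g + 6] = 8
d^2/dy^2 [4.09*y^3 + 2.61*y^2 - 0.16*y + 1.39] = 24.54*y + 5.22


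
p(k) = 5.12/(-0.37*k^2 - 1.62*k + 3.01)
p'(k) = 5.12*(0.74*k + 1.62)/(-0.37*k^2 - 1.62*k + 3.01)^2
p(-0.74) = 1.28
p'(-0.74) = 0.34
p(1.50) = -20.28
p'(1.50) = 219.23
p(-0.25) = 1.51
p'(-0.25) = 0.64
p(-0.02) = 1.68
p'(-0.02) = 0.89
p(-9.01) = -0.41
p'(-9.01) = -0.17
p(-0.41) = 1.42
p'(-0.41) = 0.52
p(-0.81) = 1.26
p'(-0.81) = 0.31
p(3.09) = -0.93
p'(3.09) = 0.65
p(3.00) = -0.99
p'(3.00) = 0.73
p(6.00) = -0.26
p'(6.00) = 0.08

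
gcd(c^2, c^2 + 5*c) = c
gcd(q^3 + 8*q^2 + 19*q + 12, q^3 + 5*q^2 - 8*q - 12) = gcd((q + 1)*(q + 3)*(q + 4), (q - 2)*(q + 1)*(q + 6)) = q + 1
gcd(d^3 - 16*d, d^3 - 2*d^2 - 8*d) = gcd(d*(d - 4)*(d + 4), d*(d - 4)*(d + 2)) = d^2 - 4*d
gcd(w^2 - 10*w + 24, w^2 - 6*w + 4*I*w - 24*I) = w - 6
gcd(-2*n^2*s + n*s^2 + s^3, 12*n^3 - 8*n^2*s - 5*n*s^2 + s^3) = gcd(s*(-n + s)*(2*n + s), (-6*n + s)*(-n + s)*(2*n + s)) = -2*n^2 + n*s + s^2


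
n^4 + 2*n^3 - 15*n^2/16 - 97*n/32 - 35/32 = (n - 5/4)*(n + 1/2)*(n + 1)*(n + 7/4)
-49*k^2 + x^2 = (-7*k + x)*(7*k + x)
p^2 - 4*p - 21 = (p - 7)*(p + 3)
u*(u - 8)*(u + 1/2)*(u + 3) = u^4 - 9*u^3/2 - 53*u^2/2 - 12*u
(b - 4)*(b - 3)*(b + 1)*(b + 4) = b^4 - 2*b^3 - 19*b^2 + 32*b + 48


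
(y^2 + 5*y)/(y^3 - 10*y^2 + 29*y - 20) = y*(y + 5)/(y^3 - 10*y^2 + 29*y - 20)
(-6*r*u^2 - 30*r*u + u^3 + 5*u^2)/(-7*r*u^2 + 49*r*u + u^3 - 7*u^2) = (6*r*u + 30*r - u^2 - 5*u)/(7*r*u - 49*r - u^2 + 7*u)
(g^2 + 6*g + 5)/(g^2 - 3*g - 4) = (g + 5)/(g - 4)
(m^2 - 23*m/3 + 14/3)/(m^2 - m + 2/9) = 3*(m - 7)/(3*m - 1)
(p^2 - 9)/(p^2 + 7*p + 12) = (p - 3)/(p + 4)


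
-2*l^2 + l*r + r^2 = (-l + r)*(2*l + r)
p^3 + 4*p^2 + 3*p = p*(p + 1)*(p + 3)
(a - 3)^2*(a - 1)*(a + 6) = a^4 - a^3 - 27*a^2 + 81*a - 54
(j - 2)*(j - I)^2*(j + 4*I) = j^4 - 2*j^3 + 2*I*j^3 + 7*j^2 - 4*I*j^2 - 14*j - 4*I*j + 8*I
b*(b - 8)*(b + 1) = b^3 - 7*b^2 - 8*b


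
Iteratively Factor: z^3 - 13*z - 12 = (z - 4)*(z^2 + 4*z + 3) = (z - 4)*(z + 1)*(z + 3)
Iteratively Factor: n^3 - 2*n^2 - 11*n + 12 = (n - 1)*(n^2 - n - 12) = (n - 4)*(n - 1)*(n + 3)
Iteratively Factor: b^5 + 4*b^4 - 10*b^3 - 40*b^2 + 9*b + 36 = (b + 1)*(b^4 + 3*b^3 - 13*b^2 - 27*b + 36) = (b + 1)*(b + 4)*(b^3 - b^2 - 9*b + 9) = (b + 1)*(b + 3)*(b + 4)*(b^2 - 4*b + 3) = (b - 1)*(b + 1)*(b + 3)*(b + 4)*(b - 3)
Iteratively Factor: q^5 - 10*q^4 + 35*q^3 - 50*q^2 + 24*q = (q - 3)*(q^4 - 7*q^3 + 14*q^2 - 8*q) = (q - 3)*(q - 2)*(q^3 - 5*q^2 + 4*q) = (q - 4)*(q - 3)*(q - 2)*(q^2 - q) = q*(q - 4)*(q - 3)*(q - 2)*(q - 1)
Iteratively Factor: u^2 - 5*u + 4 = (u - 4)*(u - 1)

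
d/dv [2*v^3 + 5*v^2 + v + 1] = 6*v^2 + 10*v + 1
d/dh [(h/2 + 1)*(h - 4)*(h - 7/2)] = 3*h^2/2 - 11*h/2 - 1/2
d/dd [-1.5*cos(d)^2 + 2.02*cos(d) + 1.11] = (3.0*cos(d) - 2.02)*sin(d)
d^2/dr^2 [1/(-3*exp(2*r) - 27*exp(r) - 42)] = (-2*(2*exp(r) + 9)^2*exp(r) + (4*exp(r) + 9)*(exp(2*r) + 9*exp(r) + 14))*exp(r)/(3*(exp(2*r) + 9*exp(r) + 14)^3)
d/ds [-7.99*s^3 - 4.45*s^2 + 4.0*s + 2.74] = -23.97*s^2 - 8.9*s + 4.0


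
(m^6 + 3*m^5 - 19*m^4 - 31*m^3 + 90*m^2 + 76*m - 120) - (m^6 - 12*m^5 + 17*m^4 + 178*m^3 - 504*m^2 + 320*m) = 15*m^5 - 36*m^4 - 209*m^3 + 594*m^2 - 244*m - 120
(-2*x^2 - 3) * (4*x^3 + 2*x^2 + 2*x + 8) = -8*x^5 - 4*x^4 - 16*x^3 - 22*x^2 - 6*x - 24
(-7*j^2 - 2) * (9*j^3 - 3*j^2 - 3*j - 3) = -63*j^5 + 21*j^4 + 3*j^3 + 27*j^2 + 6*j + 6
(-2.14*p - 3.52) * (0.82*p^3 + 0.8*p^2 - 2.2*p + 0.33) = -1.7548*p^4 - 4.5984*p^3 + 1.892*p^2 + 7.0378*p - 1.1616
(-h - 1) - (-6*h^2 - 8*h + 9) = 6*h^2 + 7*h - 10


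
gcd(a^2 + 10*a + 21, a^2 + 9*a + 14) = a + 7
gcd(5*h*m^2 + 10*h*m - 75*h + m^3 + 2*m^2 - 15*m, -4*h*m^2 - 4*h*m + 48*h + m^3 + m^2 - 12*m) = m - 3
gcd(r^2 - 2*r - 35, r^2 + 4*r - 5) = r + 5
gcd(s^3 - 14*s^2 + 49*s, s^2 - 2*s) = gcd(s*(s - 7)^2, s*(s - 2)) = s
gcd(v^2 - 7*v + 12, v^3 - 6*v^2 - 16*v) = 1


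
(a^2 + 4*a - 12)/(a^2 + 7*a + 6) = (a - 2)/(a + 1)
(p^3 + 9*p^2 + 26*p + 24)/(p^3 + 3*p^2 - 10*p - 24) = (p + 3)/(p - 3)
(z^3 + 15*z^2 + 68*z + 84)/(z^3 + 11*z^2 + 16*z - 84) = (z + 2)/(z - 2)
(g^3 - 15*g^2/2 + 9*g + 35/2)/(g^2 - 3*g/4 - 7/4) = 2*(2*g^2 - 17*g + 35)/(4*g - 7)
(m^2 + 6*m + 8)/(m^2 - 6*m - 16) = (m + 4)/(m - 8)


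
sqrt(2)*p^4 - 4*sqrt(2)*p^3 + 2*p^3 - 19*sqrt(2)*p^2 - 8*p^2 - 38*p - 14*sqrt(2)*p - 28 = (p - 7)*(p + 2)*(p + sqrt(2))*(sqrt(2)*p + sqrt(2))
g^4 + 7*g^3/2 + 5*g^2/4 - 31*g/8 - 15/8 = (g - 1)*(g + 1/2)*(g + 3/2)*(g + 5/2)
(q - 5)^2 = q^2 - 10*q + 25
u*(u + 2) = u^2 + 2*u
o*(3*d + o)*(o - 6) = 3*d*o^2 - 18*d*o + o^3 - 6*o^2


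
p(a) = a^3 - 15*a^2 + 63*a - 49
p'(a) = 3*a^2 - 30*a + 63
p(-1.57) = -188.75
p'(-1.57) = 117.49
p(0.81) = -7.28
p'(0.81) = 40.67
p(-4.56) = -743.00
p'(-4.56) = 262.18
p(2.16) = 27.17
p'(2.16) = 12.20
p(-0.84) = -113.10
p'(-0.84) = 90.32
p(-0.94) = -122.30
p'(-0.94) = 93.85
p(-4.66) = -769.51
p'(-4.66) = 267.95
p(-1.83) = -220.65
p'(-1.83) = 127.95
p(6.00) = 5.00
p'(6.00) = -9.00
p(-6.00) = -1183.00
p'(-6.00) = 351.00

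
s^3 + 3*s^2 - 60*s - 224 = (s - 8)*(s + 4)*(s + 7)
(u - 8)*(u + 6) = u^2 - 2*u - 48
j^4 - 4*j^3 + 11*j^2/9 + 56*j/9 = j*(j - 8/3)*(j - 7/3)*(j + 1)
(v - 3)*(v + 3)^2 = v^3 + 3*v^2 - 9*v - 27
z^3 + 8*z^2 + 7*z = z*(z + 1)*(z + 7)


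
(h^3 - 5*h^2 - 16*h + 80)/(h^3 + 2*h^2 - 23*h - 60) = (h - 4)/(h + 3)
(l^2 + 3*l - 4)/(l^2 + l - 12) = (l - 1)/(l - 3)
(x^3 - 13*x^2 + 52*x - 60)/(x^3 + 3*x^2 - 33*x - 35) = (x^2 - 8*x + 12)/(x^2 + 8*x + 7)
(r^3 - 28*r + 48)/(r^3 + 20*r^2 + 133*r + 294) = (r^2 - 6*r + 8)/(r^2 + 14*r + 49)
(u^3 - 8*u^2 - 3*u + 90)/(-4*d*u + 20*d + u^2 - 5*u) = (u^2 - 3*u - 18)/(-4*d + u)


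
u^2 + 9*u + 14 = (u + 2)*(u + 7)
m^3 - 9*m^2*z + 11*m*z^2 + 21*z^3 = (m - 7*z)*(m - 3*z)*(m + z)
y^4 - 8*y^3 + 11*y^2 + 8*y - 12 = (y - 6)*(y - 2)*(y - 1)*(y + 1)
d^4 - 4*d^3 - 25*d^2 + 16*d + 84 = (d - 7)*(d - 2)*(d + 2)*(d + 3)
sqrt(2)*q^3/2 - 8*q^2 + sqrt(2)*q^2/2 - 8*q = q*(q - 8*sqrt(2))*(sqrt(2)*q/2 + sqrt(2)/2)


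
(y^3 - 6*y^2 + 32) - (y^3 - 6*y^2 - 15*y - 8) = 15*y + 40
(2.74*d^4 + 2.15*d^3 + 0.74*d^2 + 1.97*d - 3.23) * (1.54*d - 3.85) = 4.2196*d^5 - 7.238*d^4 - 7.1379*d^3 + 0.1848*d^2 - 12.5587*d + 12.4355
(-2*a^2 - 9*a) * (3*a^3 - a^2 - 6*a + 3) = -6*a^5 - 25*a^4 + 21*a^3 + 48*a^2 - 27*a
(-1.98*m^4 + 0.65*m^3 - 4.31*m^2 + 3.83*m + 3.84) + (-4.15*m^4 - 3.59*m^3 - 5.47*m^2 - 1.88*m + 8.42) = -6.13*m^4 - 2.94*m^3 - 9.78*m^2 + 1.95*m + 12.26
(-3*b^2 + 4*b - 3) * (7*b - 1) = -21*b^3 + 31*b^2 - 25*b + 3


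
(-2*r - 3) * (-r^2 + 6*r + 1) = 2*r^3 - 9*r^2 - 20*r - 3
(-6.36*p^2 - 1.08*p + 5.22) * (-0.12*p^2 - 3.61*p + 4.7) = 0.7632*p^4 + 23.0892*p^3 - 26.6196*p^2 - 23.9202*p + 24.534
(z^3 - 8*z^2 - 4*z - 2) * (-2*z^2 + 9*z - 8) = -2*z^5 + 25*z^4 - 72*z^3 + 32*z^2 + 14*z + 16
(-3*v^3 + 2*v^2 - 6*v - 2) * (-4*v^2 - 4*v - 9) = 12*v^5 + 4*v^4 + 43*v^3 + 14*v^2 + 62*v + 18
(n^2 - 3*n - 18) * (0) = 0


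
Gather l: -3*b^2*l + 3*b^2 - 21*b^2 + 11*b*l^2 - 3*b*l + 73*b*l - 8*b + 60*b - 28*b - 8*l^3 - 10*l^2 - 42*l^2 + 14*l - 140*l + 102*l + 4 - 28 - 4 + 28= -18*b^2 + 24*b - 8*l^3 + l^2*(11*b - 52) + l*(-3*b^2 + 70*b - 24)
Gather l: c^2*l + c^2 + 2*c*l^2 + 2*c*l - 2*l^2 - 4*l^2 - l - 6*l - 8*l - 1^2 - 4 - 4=c^2 + l^2*(2*c - 6) + l*(c^2 + 2*c - 15) - 9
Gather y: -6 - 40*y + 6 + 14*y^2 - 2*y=14*y^2 - 42*y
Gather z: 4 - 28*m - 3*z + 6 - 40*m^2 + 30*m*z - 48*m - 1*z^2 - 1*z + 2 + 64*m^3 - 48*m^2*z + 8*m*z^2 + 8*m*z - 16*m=64*m^3 - 40*m^2 - 92*m + z^2*(8*m - 1) + z*(-48*m^2 + 38*m - 4) + 12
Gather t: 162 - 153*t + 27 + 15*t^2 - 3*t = 15*t^2 - 156*t + 189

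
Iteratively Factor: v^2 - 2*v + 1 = (v - 1)*(v - 1)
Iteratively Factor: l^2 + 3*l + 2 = (l + 2)*(l + 1)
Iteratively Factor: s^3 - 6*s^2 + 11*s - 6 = (s - 2)*(s^2 - 4*s + 3) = (s - 2)*(s - 1)*(s - 3)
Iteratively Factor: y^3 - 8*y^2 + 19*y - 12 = (y - 1)*(y^2 - 7*y + 12) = (y - 3)*(y - 1)*(y - 4)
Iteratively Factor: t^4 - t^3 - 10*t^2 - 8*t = (t + 2)*(t^3 - 3*t^2 - 4*t) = (t - 4)*(t + 2)*(t^2 + t) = (t - 4)*(t + 1)*(t + 2)*(t)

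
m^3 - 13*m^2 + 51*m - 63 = (m - 7)*(m - 3)^2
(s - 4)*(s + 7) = s^2 + 3*s - 28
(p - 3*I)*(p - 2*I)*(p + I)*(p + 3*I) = p^4 - I*p^3 + 11*p^2 - 9*I*p + 18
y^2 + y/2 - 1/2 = (y - 1/2)*(y + 1)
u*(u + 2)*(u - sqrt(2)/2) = u^3 - sqrt(2)*u^2/2 + 2*u^2 - sqrt(2)*u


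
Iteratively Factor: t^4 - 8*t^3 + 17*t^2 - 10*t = (t - 5)*(t^3 - 3*t^2 + 2*t) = (t - 5)*(t - 2)*(t^2 - t) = (t - 5)*(t - 2)*(t - 1)*(t)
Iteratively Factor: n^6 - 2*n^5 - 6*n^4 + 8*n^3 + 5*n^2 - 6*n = (n + 2)*(n^5 - 4*n^4 + 2*n^3 + 4*n^2 - 3*n) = (n - 3)*(n + 2)*(n^4 - n^3 - n^2 + n) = n*(n - 3)*(n + 2)*(n^3 - n^2 - n + 1) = n*(n - 3)*(n - 1)*(n + 2)*(n^2 - 1) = n*(n - 3)*(n - 1)^2*(n + 2)*(n + 1)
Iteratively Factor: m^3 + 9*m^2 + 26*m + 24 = (m + 3)*(m^2 + 6*m + 8) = (m + 3)*(m + 4)*(m + 2)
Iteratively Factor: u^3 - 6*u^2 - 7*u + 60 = (u - 5)*(u^2 - u - 12) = (u - 5)*(u + 3)*(u - 4)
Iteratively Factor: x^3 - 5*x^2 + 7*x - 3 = (x - 3)*(x^2 - 2*x + 1) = (x - 3)*(x - 1)*(x - 1)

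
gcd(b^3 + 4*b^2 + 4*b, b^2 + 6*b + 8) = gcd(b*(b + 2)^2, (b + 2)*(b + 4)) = b + 2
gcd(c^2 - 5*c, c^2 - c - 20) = c - 5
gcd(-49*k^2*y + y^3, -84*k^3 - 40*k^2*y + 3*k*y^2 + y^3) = 7*k + y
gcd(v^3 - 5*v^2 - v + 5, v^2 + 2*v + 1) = v + 1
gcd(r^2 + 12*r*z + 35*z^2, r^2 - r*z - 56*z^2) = r + 7*z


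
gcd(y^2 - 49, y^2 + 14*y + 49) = y + 7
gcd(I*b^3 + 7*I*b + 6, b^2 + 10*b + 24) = 1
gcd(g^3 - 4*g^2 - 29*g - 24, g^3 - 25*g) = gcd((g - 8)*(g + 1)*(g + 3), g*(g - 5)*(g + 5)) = 1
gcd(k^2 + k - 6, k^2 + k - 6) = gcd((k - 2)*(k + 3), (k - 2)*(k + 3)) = k^2 + k - 6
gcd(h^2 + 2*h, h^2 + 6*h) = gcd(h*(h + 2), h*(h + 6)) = h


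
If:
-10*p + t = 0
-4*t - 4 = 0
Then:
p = -1/10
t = -1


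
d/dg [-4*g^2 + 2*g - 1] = 2 - 8*g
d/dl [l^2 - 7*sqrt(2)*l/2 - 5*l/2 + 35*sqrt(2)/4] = 2*l - 7*sqrt(2)/2 - 5/2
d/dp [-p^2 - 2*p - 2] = -2*p - 2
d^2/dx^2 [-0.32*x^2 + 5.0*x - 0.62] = -0.640000000000000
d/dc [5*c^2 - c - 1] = 10*c - 1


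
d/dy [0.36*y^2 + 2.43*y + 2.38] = 0.72*y + 2.43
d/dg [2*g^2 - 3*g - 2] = 4*g - 3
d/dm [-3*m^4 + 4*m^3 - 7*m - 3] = -12*m^3 + 12*m^2 - 7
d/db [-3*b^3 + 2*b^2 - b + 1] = -9*b^2 + 4*b - 1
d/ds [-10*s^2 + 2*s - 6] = 2 - 20*s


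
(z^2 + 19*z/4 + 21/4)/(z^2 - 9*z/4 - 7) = (z + 3)/(z - 4)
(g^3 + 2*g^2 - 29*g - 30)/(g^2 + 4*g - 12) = (g^2 - 4*g - 5)/(g - 2)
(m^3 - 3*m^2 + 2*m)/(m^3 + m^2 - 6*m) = (m - 1)/(m + 3)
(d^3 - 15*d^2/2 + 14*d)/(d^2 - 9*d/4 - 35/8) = 4*d*(d - 4)/(4*d + 5)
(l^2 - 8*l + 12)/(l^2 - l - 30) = (l - 2)/(l + 5)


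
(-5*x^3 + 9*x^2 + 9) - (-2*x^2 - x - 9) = -5*x^3 + 11*x^2 + x + 18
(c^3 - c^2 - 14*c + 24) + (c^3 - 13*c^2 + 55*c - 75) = 2*c^3 - 14*c^2 + 41*c - 51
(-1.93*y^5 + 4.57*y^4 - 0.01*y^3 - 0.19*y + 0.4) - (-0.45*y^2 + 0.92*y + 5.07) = -1.93*y^5 + 4.57*y^4 - 0.01*y^3 + 0.45*y^2 - 1.11*y - 4.67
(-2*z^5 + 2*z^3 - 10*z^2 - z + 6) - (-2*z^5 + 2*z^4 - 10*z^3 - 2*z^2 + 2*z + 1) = -2*z^4 + 12*z^3 - 8*z^2 - 3*z + 5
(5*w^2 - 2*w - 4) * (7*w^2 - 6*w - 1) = 35*w^4 - 44*w^3 - 21*w^2 + 26*w + 4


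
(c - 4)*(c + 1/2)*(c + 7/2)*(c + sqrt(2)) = c^4 + sqrt(2)*c^3 - 57*c^2/4 - 57*sqrt(2)*c/4 - 7*c - 7*sqrt(2)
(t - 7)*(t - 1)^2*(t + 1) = t^4 - 8*t^3 + 6*t^2 + 8*t - 7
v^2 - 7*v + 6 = (v - 6)*(v - 1)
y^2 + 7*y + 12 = (y + 3)*(y + 4)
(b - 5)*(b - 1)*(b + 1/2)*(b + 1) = b^4 - 9*b^3/2 - 7*b^2/2 + 9*b/2 + 5/2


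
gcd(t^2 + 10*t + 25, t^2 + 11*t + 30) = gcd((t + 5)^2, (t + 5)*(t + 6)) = t + 5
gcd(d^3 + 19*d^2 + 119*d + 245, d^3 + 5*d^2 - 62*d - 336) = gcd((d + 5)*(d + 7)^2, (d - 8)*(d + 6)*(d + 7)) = d + 7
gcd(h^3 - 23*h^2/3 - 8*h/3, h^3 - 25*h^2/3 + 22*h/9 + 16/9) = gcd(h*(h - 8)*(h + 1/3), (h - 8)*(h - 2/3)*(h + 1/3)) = h^2 - 23*h/3 - 8/3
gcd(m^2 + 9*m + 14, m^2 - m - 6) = m + 2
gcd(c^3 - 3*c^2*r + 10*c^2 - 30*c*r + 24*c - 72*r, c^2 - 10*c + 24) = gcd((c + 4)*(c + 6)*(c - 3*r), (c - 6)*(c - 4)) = 1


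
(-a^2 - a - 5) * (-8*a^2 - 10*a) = 8*a^4 + 18*a^3 + 50*a^2 + 50*a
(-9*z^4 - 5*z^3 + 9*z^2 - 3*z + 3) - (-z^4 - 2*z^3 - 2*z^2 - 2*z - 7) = -8*z^4 - 3*z^3 + 11*z^2 - z + 10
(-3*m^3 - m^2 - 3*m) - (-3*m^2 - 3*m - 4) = -3*m^3 + 2*m^2 + 4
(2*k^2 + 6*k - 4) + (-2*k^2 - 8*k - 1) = -2*k - 5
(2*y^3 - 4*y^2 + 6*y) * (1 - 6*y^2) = -12*y^5 + 24*y^4 - 34*y^3 - 4*y^2 + 6*y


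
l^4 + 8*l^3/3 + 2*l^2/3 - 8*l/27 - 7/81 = (l - 1/3)*(l + 1/3)^2*(l + 7/3)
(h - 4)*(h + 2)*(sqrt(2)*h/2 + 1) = sqrt(2)*h^3/2 - sqrt(2)*h^2 + h^2 - 4*sqrt(2)*h - 2*h - 8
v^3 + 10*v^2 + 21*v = v*(v + 3)*(v + 7)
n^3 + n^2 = n^2*(n + 1)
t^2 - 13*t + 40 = (t - 8)*(t - 5)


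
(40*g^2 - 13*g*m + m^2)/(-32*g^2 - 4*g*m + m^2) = (-5*g + m)/(4*g + m)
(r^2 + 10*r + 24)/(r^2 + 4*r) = (r + 6)/r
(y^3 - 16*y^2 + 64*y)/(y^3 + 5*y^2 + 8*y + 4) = y*(y^2 - 16*y + 64)/(y^3 + 5*y^2 + 8*y + 4)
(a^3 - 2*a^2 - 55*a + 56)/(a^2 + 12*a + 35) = (a^2 - 9*a + 8)/(a + 5)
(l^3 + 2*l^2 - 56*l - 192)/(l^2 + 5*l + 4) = (l^2 - 2*l - 48)/(l + 1)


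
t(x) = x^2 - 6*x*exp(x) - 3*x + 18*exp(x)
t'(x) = -6*x*exp(x) + 2*x + 12*exp(x) - 3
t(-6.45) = 61.04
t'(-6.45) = -15.82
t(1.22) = 34.00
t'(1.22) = 15.29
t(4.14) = -424.85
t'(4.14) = -801.11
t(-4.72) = 36.85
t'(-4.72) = -12.08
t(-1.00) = 12.83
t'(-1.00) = 1.62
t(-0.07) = 17.39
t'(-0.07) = 8.44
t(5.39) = -3130.49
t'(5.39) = -4450.82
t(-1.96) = 13.91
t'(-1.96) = -3.57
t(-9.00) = 108.01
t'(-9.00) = -20.99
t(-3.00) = 19.79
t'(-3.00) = -7.51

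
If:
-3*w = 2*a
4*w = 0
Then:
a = 0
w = 0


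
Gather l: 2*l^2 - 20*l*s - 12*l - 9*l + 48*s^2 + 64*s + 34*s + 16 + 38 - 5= 2*l^2 + l*(-20*s - 21) + 48*s^2 + 98*s + 49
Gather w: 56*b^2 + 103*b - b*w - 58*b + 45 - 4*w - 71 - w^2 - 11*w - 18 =56*b^2 + 45*b - w^2 + w*(-b - 15) - 44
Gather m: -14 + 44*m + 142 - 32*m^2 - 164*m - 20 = -32*m^2 - 120*m + 108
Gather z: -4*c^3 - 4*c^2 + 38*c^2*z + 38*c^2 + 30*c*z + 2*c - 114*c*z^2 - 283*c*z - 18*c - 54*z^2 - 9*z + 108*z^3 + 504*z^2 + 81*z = -4*c^3 + 34*c^2 - 16*c + 108*z^3 + z^2*(450 - 114*c) + z*(38*c^2 - 253*c + 72)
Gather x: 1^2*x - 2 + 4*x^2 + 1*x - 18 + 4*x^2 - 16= 8*x^2 + 2*x - 36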